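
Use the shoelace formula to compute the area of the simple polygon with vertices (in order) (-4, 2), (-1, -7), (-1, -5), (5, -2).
Area = 57/2

Shoelace formula: Area = (1/2) |Σ_i (x_i · y_{i+1} − x_{i+1} · y_i)| (indices mod n). Compute each cross term:
  (-4)(-7) − (-1)(2) = 30
  (-1)(-5) − (-1)(-7) = -2
  (-1)(-2) − (5)(-5) = 27
  (5)(2) − (-4)(-2) = 2
Sum = 57, so (signed) Area = 57/2 = 57/2, |Area| = 57/2.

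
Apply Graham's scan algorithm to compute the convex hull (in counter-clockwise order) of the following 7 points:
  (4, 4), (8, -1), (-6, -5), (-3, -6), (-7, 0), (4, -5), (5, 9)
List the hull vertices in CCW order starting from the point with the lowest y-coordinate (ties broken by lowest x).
Hull (CCW) = [(-3, -6), (4, -5), (8, -1), (5, 9), (-7, 0), (-6, -5)]

Graham scan procedure:
  1. Find the pivot p₀ = point with lowest y (tie → lowest x): (-3, -6).
  2. Sort the remaining points by polar angle around p₀.
  3. Walk through sorted points, maintaining a stack; pop the top while the last three entries make a non-left turn (cross product ≤ 0).
  4. Final stack is the convex hull in CCW order: (-3, -6), (4, -5), (8, -1), (5, 9), (-7, 0), (-6, -5).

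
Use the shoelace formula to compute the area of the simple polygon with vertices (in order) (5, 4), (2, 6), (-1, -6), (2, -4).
Area = 30

Shoelace formula: Area = (1/2) |Σ_i (x_i · y_{i+1} − x_{i+1} · y_i)| (indices mod n). Compute each cross term:
  (5)(6) − (2)(4) = 22
  (2)(-6) − (-1)(6) = -6
  (-1)(-4) − (2)(-6) = 16
  (2)(4) − (5)(-4) = 28
Sum = 60, so (signed) Area = 60/2 = 30, |Area| = 30.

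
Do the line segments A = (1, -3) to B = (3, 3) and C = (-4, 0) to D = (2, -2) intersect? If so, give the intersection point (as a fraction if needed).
Yes; intersection at (7/5, -9/5) (t = 1/5 on AB, s = 9/10 on CD)

Parametrize AB as A + t(B − A) = (1 + 2 t, -3 + 6 t) and CD as C + s(D − C) = (-4 + 6 s, 0 + -2 s). Solve the linear system for (t, s). Determinant = 40 ≠ 0, so a unique intersection of the containing lines exists. Solution: t = 1/5, s = 9/10 — both in [0, 1], so the segments cross. Intersection point: (7/5, -9/5).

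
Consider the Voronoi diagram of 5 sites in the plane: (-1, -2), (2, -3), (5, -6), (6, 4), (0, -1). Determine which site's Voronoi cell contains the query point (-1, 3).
Nearest site = (0, -1)

The Voronoi cell of site s contains exactly those query points closer to s than to any other site. Compute squared distances from q = (-1, 3) to each site:
  (0 − -1)² + (-1 − 3)² = 17
  (-1 − -1)² + (-2 − 3)² = 25
  (2 − -1)² + (-3 − 3)² = 45
  (6 − -1)² + (4 − 3)² = 50
  (5 − -1)² + (-6 − 3)² = 117
Minimum is attained by (0, -1), so q lies in its Voronoi cell.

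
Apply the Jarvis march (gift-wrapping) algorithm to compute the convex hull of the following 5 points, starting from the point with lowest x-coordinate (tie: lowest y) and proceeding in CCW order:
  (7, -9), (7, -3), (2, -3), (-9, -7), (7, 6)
Hull (CCW) = [(-9, -7), (7, -9), (7, 6)]

Jarvis march: at each step, from the current hull vertex p, select the next vertex q as the point such that every other point lies strictly to the left of (or on) the directed line p → q. (Equivalently: for every other point r, the cross product (q − p) × (r − p) ≥ 0.)
Starting point (lowest x, tie lowest y): (-9, -7). Wrap until returning to start. Resulting hull: (-9, -7), (7, -9), (7, 6).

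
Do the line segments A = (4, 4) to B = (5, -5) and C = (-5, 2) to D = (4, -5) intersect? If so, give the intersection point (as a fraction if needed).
No (intersection of containing lines falls outside at least one segment)

Parametrize and solve: t = 81/74, s = 83/74. At least one of these is outside [0, 1], so the segments do not intersect.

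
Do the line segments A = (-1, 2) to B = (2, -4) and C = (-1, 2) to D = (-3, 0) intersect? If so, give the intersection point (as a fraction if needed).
Yes; intersection at (-1, 2) (t = 0 on AB, s = 0 on CD)

Parametrize AB as A + t(B − A) = (-1 + 3 t, 2 + -6 t) and CD as C + s(D − C) = (-1 + -2 s, 2 + -2 s). Solve the linear system for (t, s). Determinant = 18 ≠ 0, so a unique intersection of the containing lines exists. Solution: t = 0, s = 0 — both in [0, 1], so the segments cross. Intersection point: (-1, 2).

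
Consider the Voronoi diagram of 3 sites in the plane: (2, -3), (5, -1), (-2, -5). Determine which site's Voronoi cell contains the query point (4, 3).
Nearest site = (5, -1)

The Voronoi cell of site s contains exactly those query points closer to s than to any other site. Compute squared distances from q = (4, 3) to each site:
  (5 − 4)² + (-1 − 3)² = 17
  (2 − 4)² + (-3 − 3)² = 40
  (-2 − 4)² + (-5 − 3)² = 100
Minimum is attained by (5, -1), so q lies in its Voronoi cell.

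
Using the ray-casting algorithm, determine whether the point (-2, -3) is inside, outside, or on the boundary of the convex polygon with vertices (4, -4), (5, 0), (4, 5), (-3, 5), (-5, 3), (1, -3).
The point (-2, -3) lies strictly outside the polygon

Cast a horizontal ray to the right from the query point and count how many polygon edges it crosses (each edge strictly once or zero times, handled with the usual half-open convention). 
Parity of crossings → even ⇒ outside.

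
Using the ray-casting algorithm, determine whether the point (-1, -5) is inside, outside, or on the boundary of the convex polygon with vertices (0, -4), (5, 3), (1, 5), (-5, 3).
The point (-1, -5) lies strictly outside the polygon

Cast a horizontal ray to the right from the query point and count how many polygon edges it crosses (each edge strictly once or zero times, handled with the usual half-open convention). 
Parity of crossings → even ⇒ outside.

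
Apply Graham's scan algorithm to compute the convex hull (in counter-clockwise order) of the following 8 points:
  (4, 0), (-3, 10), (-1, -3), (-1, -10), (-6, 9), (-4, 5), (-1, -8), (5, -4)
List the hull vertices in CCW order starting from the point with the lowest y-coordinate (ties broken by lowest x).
Hull (CCW) = [(-1, -10), (5, -4), (4, 0), (-3, 10), (-6, 9)]

Graham scan procedure:
  1. Find the pivot p₀ = point with lowest y (tie → lowest x): (-1, -10).
  2. Sort the remaining points by polar angle around p₀.
  3. Walk through sorted points, maintaining a stack; pop the top while the last three entries make a non-left turn (cross product ≤ 0).
  4. Final stack is the convex hull in CCW order: (-1, -10), (5, -4), (4, 0), (-3, 10), (-6, 9).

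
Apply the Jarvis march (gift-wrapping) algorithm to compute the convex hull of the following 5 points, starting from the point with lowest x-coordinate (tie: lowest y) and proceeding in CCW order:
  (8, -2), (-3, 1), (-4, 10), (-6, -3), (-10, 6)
Hull (CCW) = [(-10, 6), (-6, -3), (8, -2), (-4, 10)]

Jarvis march: at each step, from the current hull vertex p, select the next vertex q as the point such that every other point lies strictly to the left of (or on) the directed line p → q. (Equivalently: for every other point r, the cross product (q − p) × (r − p) ≥ 0.)
Starting point (lowest x, tie lowest y): (-10, 6). Wrap until returning to start. Resulting hull: (-10, 6), (-6, -3), (8, -2), (-4, 10).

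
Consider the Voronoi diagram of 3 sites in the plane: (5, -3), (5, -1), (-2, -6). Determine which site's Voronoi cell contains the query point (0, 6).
Nearest site = (5, -1)

The Voronoi cell of site s contains exactly those query points closer to s than to any other site. Compute squared distances from q = (0, 6) to each site:
  (5 − 0)² + (-1 − 6)² = 74
  (5 − 0)² + (-3 − 6)² = 106
  (-2 − 0)² + (-6 − 6)² = 148
Minimum is attained by (5, -1), so q lies in its Voronoi cell.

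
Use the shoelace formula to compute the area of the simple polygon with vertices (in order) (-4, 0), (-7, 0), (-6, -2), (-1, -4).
Area = 10

Shoelace formula: Area = (1/2) |Σ_i (x_i · y_{i+1} − x_{i+1} · y_i)| (indices mod n). Compute each cross term:
  (-4)(0) − (-7)(0) = 0
  (-7)(-2) − (-6)(0) = 14
  (-6)(-4) − (-1)(-2) = 22
  (-1)(0) − (-4)(-4) = -16
Sum = 20, so (signed) Area = 20/2 = 10, |Area| = 10.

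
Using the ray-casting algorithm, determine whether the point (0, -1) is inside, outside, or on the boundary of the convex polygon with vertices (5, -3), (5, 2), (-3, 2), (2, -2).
The point (0, -1) lies strictly outside the polygon

Cast a horizontal ray to the right from the query point and count how many polygon edges it crosses (each edge strictly once or zero times, handled with the usual half-open convention). 
Parity of crossings → even ⇒ outside.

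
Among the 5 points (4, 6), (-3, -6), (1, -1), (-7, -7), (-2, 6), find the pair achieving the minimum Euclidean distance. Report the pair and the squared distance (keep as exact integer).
Pair = ((-3, -6), (-7, -7)); squared distance = 17

Compute all C(5, 2) = 10 pairwise squared distances (x_i − x_j)² + (y_i − y_j)². The minimum is 17, attained by the pair ((-3, -6), (-7, -7)).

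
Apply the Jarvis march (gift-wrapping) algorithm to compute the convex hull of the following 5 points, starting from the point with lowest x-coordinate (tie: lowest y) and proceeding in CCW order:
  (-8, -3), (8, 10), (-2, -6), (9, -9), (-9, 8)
Hull (CCW) = [(-9, 8), (-8, -3), (-2, -6), (9, -9), (8, 10)]

Jarvis march: at each step, from the current hull vertex p, select the next vertex q as the point such that every other point lies strictly to the left of (or on) the directed line p → q. (Equivalently: for every other point r, the cross product (q − p) × (r − p) ≥ 0.)
Starting point (lowest x, tie lowest y): (-9, 8). Wrap until returning to start. Resulting hull: (-9, 8), (-8, -3), (-2, -6), (9, -9), (8, 10).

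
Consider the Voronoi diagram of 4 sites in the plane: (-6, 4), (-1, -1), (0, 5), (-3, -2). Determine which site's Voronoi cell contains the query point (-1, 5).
Nearest site = (0, 5)

The Voronoi cell of site s contains exactly those query points closer to s than to any other site. Compute squared distances from q = (-1, 5) to each site:
  (0 − -1)² + (5 − 5)² = 1
  (-6 − -1)² + (4 − 5)² = 26
  (-1 − -1)² + (-1 − 5)² = 36
  (-3 − -1)² + (-2 − 5)² = 53
Minimum is attained by (0, 5), so q lies in its Voronoi cell.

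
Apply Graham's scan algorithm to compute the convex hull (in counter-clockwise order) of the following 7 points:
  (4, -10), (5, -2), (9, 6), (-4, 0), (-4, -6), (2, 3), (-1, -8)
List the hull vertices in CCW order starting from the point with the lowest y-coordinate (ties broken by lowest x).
Hull (CCW) = [(4, -10), (9, 6), (2, 3), (-4, 0), (-4, -6), (-1, -8)]

Graham scan procedure:
  1. Find the pivot p₀ = point with lowest y (tie → lowest x): (4, -10).
  2. Sort the remaining points by polar angle around p₀.
  3. Walk through sorted points, maintaining a stack; pop the top while the last three entries make a non-left turn (cross product ≤ 0).
  4. Final stack is the convex hull in CCW order: (4, -10), (9, 6), (2, 3), (-4, 0), (-4, -6), (-1, -8).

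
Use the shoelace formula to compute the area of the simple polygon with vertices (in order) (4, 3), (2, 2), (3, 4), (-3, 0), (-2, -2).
Area = 12

Shoelace formula: Area = (1/2) |Σ_i (x_i · y_{i+1} − x_{i+1} · y_i)| (indices mod n). Compute each cross term:
  (4)(2) − (2)(3) = 2
  (2)(4) − (3)(2) = 2
  (3)(0) − (-3)(4) = 12
  (-3)(-2) − (-2)(0) = 6
  (-2)(3) − (4)(-2) = 2
Sum = 24, so (signed) Area = 24/2 = 12, |Area| = 12.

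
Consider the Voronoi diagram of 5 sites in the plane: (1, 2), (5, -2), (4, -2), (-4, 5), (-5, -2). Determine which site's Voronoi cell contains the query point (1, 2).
Nearest site = (1, 2)

The Voronoi cell of site s contains exactly those query points closer to s than to any other site. Compute squared distances from q = (1, 2) to each site:
  (1 − 1)² + (2 − 2)² = 0
  (4 − 1)² + (-2 − 2)² = 25
  (5 − 1)² + (-2 − 2)² = 32
  (-4 − 1)² + (5 − 2)² = 34
  (-5 − 1)² + (-2 − 2)² = 52
Minimum is attained by (1, 2), so q lies in its Voronoi cell.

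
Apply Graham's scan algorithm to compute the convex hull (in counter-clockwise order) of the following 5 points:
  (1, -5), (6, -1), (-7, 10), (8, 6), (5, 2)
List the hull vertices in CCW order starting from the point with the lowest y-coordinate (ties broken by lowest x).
Hull (CCW) = [(1, -5), (6, -1), (8, 6), (-7, 10)]

Graham scan procedure:
  1. Find the pivot p₀ = point with lowest y (tie → lowest x): (1, -5).
  2. Sort the remaining points by polar angle around p₀.
  3. Walk through sorted points, maintaining a stack; pop the top while the last three entries make a non-left turn (cross product ≤ 0).
  4. Final stack is the convex hull in CCW order: (1, -5), (6, -1), (8, 6), (-7, 10).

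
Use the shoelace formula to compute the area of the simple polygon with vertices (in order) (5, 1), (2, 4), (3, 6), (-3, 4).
Area = 25/2

Shoelace formula: Area = (1/2) |Σ_i (x_i · y_{i+1} − x_{i+1} · y_i)| (indices mod n). Compute each cross term:
  (5)(4) − (2)(1) = 18
  (2)(6) − (3)(4) = 0
  (3)(4) − (-3)(6) = 30
  (-3)(1) − (5)(4) = -23
Sum = 25, so (signed) Area = 25/2 = 25/2, |Area| = 25/2.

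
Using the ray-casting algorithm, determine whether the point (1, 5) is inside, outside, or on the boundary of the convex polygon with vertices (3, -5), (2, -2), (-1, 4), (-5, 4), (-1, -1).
The point (1, 5) lies strictly outside the polygon

Cast a horizontal ray to the right from the query point and count how many polygon edges it crosses (each edge strictly once or zero times, handled with the usual half-open convention). 
Parity of crossings → even ⇒ outside.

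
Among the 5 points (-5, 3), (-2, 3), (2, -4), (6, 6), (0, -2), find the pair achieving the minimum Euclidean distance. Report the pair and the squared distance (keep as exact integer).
Pair = ((2, -4), (0, -2)); squared distance = 8

Compute all C(5, 2) = 10 pairwise squared distances (x_i − x_j)² + (y_i − y_j)². The minimum is 8, attained by the pair ((2, -4), (0, -2)).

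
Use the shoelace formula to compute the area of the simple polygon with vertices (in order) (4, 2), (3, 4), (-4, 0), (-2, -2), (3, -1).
Area = 26

Shoelace formula: Area = (1/2) |Σ_i (x_i · y_{i+1} − x_{i+1} · y_i)| (indices mod n). Compute each cross term:
  (4)(4) − (3)(2) = 10
  (3)(0) − (-4)(4) = 16
  (-4)(-2) − (-2)(0) = 8
  (-2)(-1) − (3)(-2) = 8
  (3)(2) − (4)(-1) = 10
Sum = 52, so (signed) Area = 52/2 = 26, |Area| = 26.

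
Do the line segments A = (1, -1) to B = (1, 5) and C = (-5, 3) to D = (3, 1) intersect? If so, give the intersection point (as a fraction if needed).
Yes; intersection at (1, 3/2) (t = 5/12 on AB, s = 3/4 on CD)

Parametrize AB as A + t(B − A) = (1 + 0 t, -1 + 6 t) and CD as C + s(D − C) = (-5 + 8 s, 3 + -2 s). Solve the linear system for (t, s). Determinant = 48 ≠ 0, so a unique intersection of the containing lines exists. Solution: t = 5/12, s = 3/4 — both in [0, 1], so the segments cross. Intersection point: (1, 3/2).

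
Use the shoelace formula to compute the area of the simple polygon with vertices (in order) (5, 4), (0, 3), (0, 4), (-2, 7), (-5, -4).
Area = 33

Shoelace formula: Area = (1/2) |Σ_i (x_i · y_{i+1} − x_{i+1} · y_i)| (indices mod n). Compute each cross term:
  (5)(3) − (0)(4) = 15
  (0)(4) − (0)(3) = 0
  (0)(7) − (-2)(4) = 8
  (-2)(-4) − (-5)(7) = 43
  (-5)(4) − (5)(-4) = 0
Sum = 66, so (signed) Area = 66/2 = 33, |Area| = 33.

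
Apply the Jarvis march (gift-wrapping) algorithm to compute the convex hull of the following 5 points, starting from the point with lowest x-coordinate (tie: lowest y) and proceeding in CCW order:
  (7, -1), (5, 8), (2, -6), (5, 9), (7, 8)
Hull (CCW) = [(2, -6), (7, -1), (7, 8), (5, 9)]

Jarvis march: at each step, from the current hull vertex p, select the next vertex q as the point such that every other point lies strictly to the left of (or on) the directed line p → q. (Equivalently: for every other point r, the cross product (q − p) × (r − p) ≥ 0.)
Starting point (lowest x, tie lowest y): (2, -6). Wrap until returning to start. Resulting hull: (2, -6), (7, -1), (7, 8), (5, 9).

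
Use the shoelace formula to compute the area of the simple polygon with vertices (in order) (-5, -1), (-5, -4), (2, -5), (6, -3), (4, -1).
Area = 69/2

Shoelace formula: Area = (1/2) |Σ_i (x_i · y_{i+1} − x_{i+1} · y_i)| (indices mod n). Compute each cross term:
  (-5)(-4) − (-5)(-1) = 15
  (-5)(-5) − (2)(-4) = 33
  (2)(-3) − (6)(-5) = 24
  (6)(-1) − (4)(-3) = 6
  (4)(-1) − (-5)(-1) = -9
Sum = 69, so (signed) Area = 69/2 = 69/2, |Area| = 69/2.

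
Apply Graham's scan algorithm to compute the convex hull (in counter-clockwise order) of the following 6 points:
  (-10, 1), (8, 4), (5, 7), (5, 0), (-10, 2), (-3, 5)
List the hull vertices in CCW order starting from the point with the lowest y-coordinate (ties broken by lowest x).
Hull (CCW) = [(5, 0), (8, 4), (5, 7), (-3, 5), (-10, 2), (-10, 1)]

Graham scan procedure:
  1. Find the pivot p₀ = point with lowest y (tie → lowest x): (5, 0).
  2. Sort the remaining points by polar angle around p₀.
  3. Walk through sorted points, maintaining a stack; pop the top while the last three entries make a non-left turn (cross product ≤ 0).
  4. Final stack is the convex hull in CCW order: (5, 0), (8, 4), (5, 7), (-3, 5), (-10, 2), (-10, 1).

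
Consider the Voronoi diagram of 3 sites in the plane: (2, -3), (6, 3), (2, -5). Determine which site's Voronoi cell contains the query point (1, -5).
Nearest site = (2, -5)

The Voronoi cell of site s contains exactly those query points closer to s than to any other site. Compute squared distances from q = (1, -5) to each site:
  (2 − 1)² + (-5 − -5)² = 1
  (2 − 1)² + (-3 − -5)² = 5
  (6 − 1)² + (3 − -5)² = 89
Minimum is attained by (2, -5), so q lies in its Voronoi cell.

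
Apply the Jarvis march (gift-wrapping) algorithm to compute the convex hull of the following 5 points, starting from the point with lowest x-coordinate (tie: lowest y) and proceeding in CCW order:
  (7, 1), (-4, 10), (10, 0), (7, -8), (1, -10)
Hull (CCW) = [(-4, 10), (1, -10), (7, -8), (10, 0)]

Jarvis march: at each step, from the current hull vertex p, select the next vertex q as the point such that every other point lies strictly to the left of (or on) the directed line p → q. (Equivalently: for every other point r, the cross product (q − p) × (r − p) ≥ 0.)
Starting point (lowest x, tie lowest y): (-4, 10). Wrap until returning to start. Resulting hull: (-4, 10), (1, -10), (7, -8), (10, 0).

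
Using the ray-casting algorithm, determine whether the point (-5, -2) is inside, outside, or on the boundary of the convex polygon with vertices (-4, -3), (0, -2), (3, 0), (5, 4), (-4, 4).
The point (-5, -2) lies strictly outside the polygon

Cast a horizontal ray to the right from the query point and count how many polygon edges it crosses (each edge strictly once or zero times, handled with the usual half-open convention). 
Parity of crossings → even ⇒ outside.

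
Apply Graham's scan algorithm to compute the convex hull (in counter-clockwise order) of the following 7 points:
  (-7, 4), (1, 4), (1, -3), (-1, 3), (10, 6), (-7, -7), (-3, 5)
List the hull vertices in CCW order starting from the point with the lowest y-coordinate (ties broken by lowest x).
Hull (CCW) = [(-7, -7), (1, -3), (10, 6), (-3, 5), (-7, 4)]

Graham scan procedure:
  1. Find the pivot p₀ = point with lowest y (tie → lowest x): (-7, -7).
  2. Sort the remaining points by polar angle around p₀.
  3. Walk through sorted points, maintaining a stack; pop the top while the last three entries make a non-left turn (cross product ≤ 0).
  4. Final stack is the convex hull in CCW order: (-7, -7), (1, -3), (10, 6), (-3, 5), (-7, 4).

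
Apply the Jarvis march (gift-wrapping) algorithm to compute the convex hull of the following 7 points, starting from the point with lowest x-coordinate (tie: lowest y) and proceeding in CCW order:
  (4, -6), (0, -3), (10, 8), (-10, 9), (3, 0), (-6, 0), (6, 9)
Hull (CCW) = [(-10, 9), (-6, 0), (4, -6), (10, 8), (6, 9)]

Jarvis march: at each step, from the current hull vertex p, select the next vertex q as the point such that every other point lies strictly to the left of (or on) the directed line p → q. (Equivalently: for every other point r, the cross product (q − p) × (r − p) ≥ 0.)
Starting point (lowest x, tie lowest y): (-10, 9). Wrap until returning to start. Resulting hull: (-10, 9), (-6, 0), (4, -6), (10, 8), (6, 9).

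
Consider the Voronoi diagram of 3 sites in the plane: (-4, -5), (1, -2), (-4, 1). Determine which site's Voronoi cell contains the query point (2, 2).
Nearest site = (1, -2)

The Voronoi cell of site s contains exactly those query points closer to s than to any other site. Compute squared distances from q = (2, 2) to each site:
  (1 − 2)² + (-2 − 2)² = 17
  (-4 − 2)² + (1 − 2)² = 37
  (-4 − 2)² + (-5 − 2)² = 85
Minimum is attained by (1, -2), so q lies in its Voronoi cell.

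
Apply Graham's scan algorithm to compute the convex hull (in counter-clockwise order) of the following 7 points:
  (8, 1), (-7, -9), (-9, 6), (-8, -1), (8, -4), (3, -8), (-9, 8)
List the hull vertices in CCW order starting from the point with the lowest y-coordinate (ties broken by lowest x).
Hull (CCW) = [(-7, -9), (3, -8), (8, -4), (8, 1), (-9, 8), (-9, 6)]

Graham scan procedure:
  1. Find the pivot p₀ = point with lowest y (tie → lowest x): (-7, -9).
  2. Sort the remaining points by polar angle around p₀.
  3. Walk through sorted points, maintaining a stack; pop the top while the last three entries make a non-left turn (cross product ≤ 0).
  4. Final stack is the convex hull in CCW order: (-7, -9), (3, -8), (8, -4), (8, 1), (-9, 8), (-9, 6).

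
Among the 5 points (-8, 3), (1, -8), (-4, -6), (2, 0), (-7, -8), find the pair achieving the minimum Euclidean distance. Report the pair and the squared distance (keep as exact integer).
Pair = ((-4, -6), (-7, -8)); squared distance = 13

Compute all C(5, 2) = 10 pairwise squared distances (x_i − x_j)² + (y_i − y_j)². The minimum is 13, attained by the pair ((-4, -6), (-7, -8)).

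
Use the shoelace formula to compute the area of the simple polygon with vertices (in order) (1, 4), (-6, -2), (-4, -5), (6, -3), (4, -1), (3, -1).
Area = 52

Shoelace formula: Area = (1/2) |Σ_i (x_i · y_{i+1} − x_{i+1} · y_i)| (indices mod n). Compute each cross term:
  (1)(-2) − (-6)(4) = 22
  (-6)(-5) − (-4)(-2) = 22
  (-4)(-3) − (6)(-5) = 42
  (6)(-1) − (4)(-3) = 6
  (4)(-1) − (3)(-1) = -1
  (3)(4) − (1)(-1) = 13
Sum = 104, so (signed) Area = 104/2 = 52, |Area| = 52.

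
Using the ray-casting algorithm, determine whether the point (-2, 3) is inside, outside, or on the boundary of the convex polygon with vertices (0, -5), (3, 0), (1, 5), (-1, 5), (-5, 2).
The point (-2, 3) lies strictly inside the polygon

Cast a horizontal ray to the right from the query point and count how many polygon edges it crosses (each edge strictly once or zero times, handled with the usual half-open convention). 
Parity of crossings → odd ⇒ inside.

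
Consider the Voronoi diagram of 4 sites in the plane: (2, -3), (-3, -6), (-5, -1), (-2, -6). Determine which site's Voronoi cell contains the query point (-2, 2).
Nearest site = (-5, -1)

The Voronoi cell of site s contains exactly those query points closer to s than to any other site. Compute squared distances from q = (-2, 2) to each site:
  (-5 − -2)² + (-1 − 2)² = 18
  (2 − -2)² + (-3 − 2)² = 41
  (-2 − -2)² + (-6 − 2)² = 64
  (-3 − -2)² + (-6 − 2)² = 65
Minimum is attained by (-5, -1), so q lies in its Voronoi cell.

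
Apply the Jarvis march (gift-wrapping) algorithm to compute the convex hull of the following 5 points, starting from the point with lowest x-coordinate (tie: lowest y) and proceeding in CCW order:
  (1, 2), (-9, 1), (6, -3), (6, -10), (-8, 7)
Hull (CCW) = [(-9, 1), (6, -10), (6, -3), (1, 2), (-8, 7)]

Jarvis march: at each step, from the current hull vertex p, select the next vertex q as the point such that every other point lies strictly to the left of (or on) the directed line p → q. (Equivalently: for every other point r, the cross product (q − p) × (r − p) ≥ 0.)
Starting point (lowest x, tie lowest y): (-9, 1). Wrap until returning to start. Resulting hull: (-9, 1), (6, -10), (6, -3), (1, 2), (-8, 7).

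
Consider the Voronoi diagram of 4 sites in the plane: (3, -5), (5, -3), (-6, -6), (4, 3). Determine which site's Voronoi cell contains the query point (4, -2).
Nearest site = (5, -3)

The Voronoi cell of site s contains exactly those query points closer to s than to any other site. Compute squared distances from q = (4, -2) to each site:
  (5 − 4)² + (-3 − -2)² = 2
  (3 − 4)² + (-5 − -2)² = 10
  (4 − 4)² + (3 − -2)² = 25
  (-6 − 4)² + (-6 − -2)² = 116
Minimum is attained by (5, -3), so q lies in its Voronoi cell.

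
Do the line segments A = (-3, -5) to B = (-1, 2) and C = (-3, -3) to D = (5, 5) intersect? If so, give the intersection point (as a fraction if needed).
Yes; intersection at (-11/5, -11/5) (t = 2/5 on AB, s = 1/10 on CD)

Parametrize AB as A + t(B − A) = (-3 + 2 t, -5 + 7 t) and CD as C + s(D − C) = (-3 + 8 s, -3 + 8 s). Solve the linear system for (t, s). Determinant = 40 ≠ 0, so a unique intersection of the containing lines exists. Solution: t = 2/5, s = 1/10 — both in [0, 1], so the segments cross. Intersection point: (-11/5, -11/5).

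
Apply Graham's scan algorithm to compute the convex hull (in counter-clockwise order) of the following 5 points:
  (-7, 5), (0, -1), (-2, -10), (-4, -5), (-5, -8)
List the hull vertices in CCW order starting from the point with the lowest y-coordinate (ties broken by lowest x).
Hull (CCW) = [(-2, -10), (0, -1), (-7, 5), (-5, -8)]

Graham scan procedure:
  1. Find the pivot p₀ = point with lowest y (tie → lowest x): (-2, -10).
  2. Sort the remaining points by polar angle around p₀.
  3. Walk through sorted points, maintaining a stack; pop the top while the last three entries make a non-left turn (cross product ≤ 0).
  4. Final stack is the convex hull in CCW order: (-2, -10), (0, -1), (-7, 5), (-5, -8).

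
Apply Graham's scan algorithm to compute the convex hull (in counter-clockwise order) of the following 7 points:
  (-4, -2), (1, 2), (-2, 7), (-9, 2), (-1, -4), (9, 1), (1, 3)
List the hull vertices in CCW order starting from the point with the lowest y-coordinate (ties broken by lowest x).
Hull (CCW) = [(-1, -4), (9, 1), (-2, 7), (-9, 2), (-4, -2)]

Graham scan procedure:
  1. Find the pivot p₀ = point with lowest y (tie → lowest x): (-1, -4).
  2. Sort the remaining points by polar angle around p₀.
  3. Walk through sorted points, maintaining a stack; pop the top while the last three entries make a non-left turn (cross product ≤ 0).
  4. Final stack is the convex hull in CCW order: (-1, -4), (9, 1), (-2, 7), (-9, 2), (-4, -2).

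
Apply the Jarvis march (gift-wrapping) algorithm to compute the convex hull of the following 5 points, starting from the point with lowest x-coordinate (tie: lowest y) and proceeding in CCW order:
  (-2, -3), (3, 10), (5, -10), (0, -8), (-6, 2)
Hull (CCW) = [(-6, 2), (0, -8), (5, -10), (3, 10)]

Jarvis march: at each step, from the current hull vertex p, select the next vertex q as the point such that every other point lies strictly to the left of (or on) the directed line p → q. (Equivalently: for every other point r, the cross product (q − p) × (r − p) ≥ 0.)
Starting point (lowest x, tie lowest y): (-6, 2). Wrap until returning to start. Resulting hull: (-6, 2), (0, -8), (5, -10), (3, 10).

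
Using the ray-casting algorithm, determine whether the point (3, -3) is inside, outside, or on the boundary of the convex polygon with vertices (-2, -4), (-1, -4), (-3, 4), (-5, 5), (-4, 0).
The point (3, -3) lies strictly outside the polygon

Cast a horizontal ray to the right from the query point and count how many polygon edges it crosses (each edge strictly once or zero times, handled with the usual half-open convention). 
Parity of crossings → even ⇒ outside.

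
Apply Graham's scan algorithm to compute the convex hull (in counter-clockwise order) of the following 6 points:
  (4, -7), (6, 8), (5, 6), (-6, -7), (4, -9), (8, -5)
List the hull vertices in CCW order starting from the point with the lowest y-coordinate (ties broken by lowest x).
Hull (CCW) = [(4, -9), (8, -5), (6, 8), (-6, -7)]

Graham scan procedure:
  1. Find the pivot p₀ = point with lowest y (tie → lowest x): (4, -9).
  2. Sort the remaining points by polar angle around p₀.
  3. Walk through sorted points, maintaining a stack; pop the top while the last three entries make a non-left turn (cross product ≤ 0).
  4. Final stack is the convex hull in CCW order: (4, -9), (8, -5), (6, 8), (-6, -7).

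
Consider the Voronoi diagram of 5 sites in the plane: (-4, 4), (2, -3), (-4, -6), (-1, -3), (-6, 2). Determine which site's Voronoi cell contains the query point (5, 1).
Nearest site = (2, -3)

The Voronoi cell of site s contains exactly those query points closer to s than to any other site. Compute squared distances from q = (5, 1) to each site:
  (2 − 5)² + (-3 − 1)² = 25
  (-1 − 5)² + (-3 − 1)² = 52
  (-4 − 5)² + (4 − 1)² = 90
  (-6 − 5)² + (2 − 1)² = 122
  (-4 − 5)² + (-6 − 1)² = 130
Minimum is attained by (2, -3), so q lies in its Voronoi cell.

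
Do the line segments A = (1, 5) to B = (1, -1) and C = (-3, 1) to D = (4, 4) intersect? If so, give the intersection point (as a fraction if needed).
Yes; intersection at (1, 19/7) (t = 8/21 on AB, s = 4/7 on CD)

Parametrize AB as A + t(B − A) = (1 + 0 t, 5 + -6 t) and CD as C + s(D − C) = (-3 + 7 s, 1 + 3 s). Solve the linear system for (t, s). Determinant = -42 ≠ 0, so a unique intersection of the containing lines exists. Solution: t = 8/21, s = 4/7 — both in [0, 1], so the segments cross. Intersection point: (1, 19/7).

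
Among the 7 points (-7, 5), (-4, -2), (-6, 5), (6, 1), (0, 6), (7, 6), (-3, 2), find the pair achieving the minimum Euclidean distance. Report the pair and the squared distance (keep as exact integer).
Pair = ((-7, 5), (-6, 5)); squared distance = 1

Compute all C(7, 2) = 21 pairwise squared distances (x_i − x_j)² + (y_i − y_j)². The minimum is 1, attained by the pair ((-7, 5), (-6, 5)).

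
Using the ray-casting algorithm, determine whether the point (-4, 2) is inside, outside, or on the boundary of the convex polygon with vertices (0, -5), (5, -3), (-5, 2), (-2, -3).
The point (-4, 2) lies strictly outside the polygon

Cast a horizontal ray to the right from the query point and count how many polygon edges it crosses (each edge strictly once or zero times, handled with the usual half-open convention). 
Parity of crossings → even ⇒ outside.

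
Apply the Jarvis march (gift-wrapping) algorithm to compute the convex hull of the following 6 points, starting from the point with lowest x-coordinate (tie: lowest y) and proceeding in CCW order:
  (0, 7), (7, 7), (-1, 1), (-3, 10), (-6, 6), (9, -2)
Hull (CCW) = [(-6, 6), (-1, 1), (9, -2), (7, 7), (-3, 10)]

Jarvis march: at each step, from the current hull vertex p, select the next vertex q as the point such that every other point lies strictly to the left of (or on) the directed line p → q. (Equivalently: for every other point r, the cross product (q − p) × (r − p) ≥ 0.)
Starting point (lowest x, tie lowest y): (-6, 6). Wrap until returning to start. Resulting hull: (-6, 6), (-1, 1), (9, -2), (7, 7), (-3, 10).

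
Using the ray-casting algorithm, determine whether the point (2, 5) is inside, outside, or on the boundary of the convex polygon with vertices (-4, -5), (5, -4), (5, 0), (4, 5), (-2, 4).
The point (2, 5) lies strictly outside the polygon

Cast a horizontal ray to the right from the query point and count how many polygon edges it crosses (each edge strictly once or zero times, handled with the usual half-open convention). 
Parity of crossings → even ⇒ outside.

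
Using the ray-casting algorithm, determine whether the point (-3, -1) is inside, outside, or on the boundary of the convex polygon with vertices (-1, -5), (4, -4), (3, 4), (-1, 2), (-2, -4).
The point (-3, -1) lies strictly outside the polygon

Cast a horizontal ray to the right from the query point and count how many polygon edges it crosses (each edge strictly once or zero times, handled with the usual half-open convention). 
Parity of crossings → even ⇒ outside.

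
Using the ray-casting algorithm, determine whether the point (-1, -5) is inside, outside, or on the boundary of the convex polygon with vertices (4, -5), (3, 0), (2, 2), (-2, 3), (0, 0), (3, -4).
The point (-1, -5) lies strictly outside the polygon

Cast a horizontal ray to the right from the query point and count how many polygon edges it crosses (each edge strictly once or zero times, handled with the usual half-open convention). 
Parity of crossings → even ⇒ outside.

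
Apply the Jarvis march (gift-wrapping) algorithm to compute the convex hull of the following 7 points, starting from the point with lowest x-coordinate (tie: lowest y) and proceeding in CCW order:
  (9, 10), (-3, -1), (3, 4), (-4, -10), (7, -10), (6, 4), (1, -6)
Hull (CCW) = [(-4, -10), (7, -10), (9, 10), (-3, -1)]

Jarvis march: at each step, from the current hull vertex p, select the next vertex q as the point such that every other point lies strictly to the left of (or on) the directed line p → q. (Equivalently: for every other point r, the cross product (q − p) × (r − p) ≥ 0.)
Starting point (lowest x, tie lowest y): (-4, -10). Wrap until returning to start. Resulting hull: (-4, -10), (7, -10), (9, 10), (-3, -1).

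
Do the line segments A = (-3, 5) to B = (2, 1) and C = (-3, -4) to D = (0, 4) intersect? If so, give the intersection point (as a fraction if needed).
Yes; intersection at (-21/52, 38/13) (t = 27/52 on AB, s = 45/52 on CD)

Parametrize AB as A + t(B − A) = (-3 + 5 t, 5 + -4 t) and CD as C + s(D − C) = (-3 + 3 s, -4 + 8 s). Solve the linear system for (t, s). Determinant = -52 ≠ 0, so a unique intersection of the containing lines exists. Solution: t = 27/52, s = 45/52 — both in [0, 1], so the segments cross. Intersection point: (-21/52, 38/13).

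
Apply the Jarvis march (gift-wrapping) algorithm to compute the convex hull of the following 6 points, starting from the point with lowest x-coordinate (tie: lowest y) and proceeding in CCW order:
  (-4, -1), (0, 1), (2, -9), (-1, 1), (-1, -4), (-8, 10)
Hull (CCW) = [(-8, 10), (-4, -1), (2, -9), (0, 1)]

Jarvis march: at each step, from the current hull vertex p, select the next vertex q as the point such that every other point lies strictly to the left of (or on) the directed line p → q. (Equivalently: for every other point r, the cross product (q − p) × (r − p) ≥ 0.)
Starting point (lowest x, tie lowest y): (-8, 10). Wrap until returning to start. Resulting hull: (-8, 10), (-4, -1), (2, -9), (0, 1).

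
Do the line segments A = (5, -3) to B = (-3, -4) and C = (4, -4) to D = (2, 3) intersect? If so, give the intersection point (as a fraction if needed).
Yes; intersection at (109/29, -183/58) (t = 9/58 on AB, s = 7/58 on CD)

Parametrize AB as A + t(B − A) = (5 + -8 t, -3 + -1 t) and CD as C + s(D − C) = (4 + -2 s, -4 + 7 s). Solve the linear system for (t, s). Determinant = 58 ≠ 0, so a unique intersection of the containing lines exists. Solution: t = 9/58, s = 7/58 — both in [0, 1], so the segments cross. Intersection point: (109/29, -183/58).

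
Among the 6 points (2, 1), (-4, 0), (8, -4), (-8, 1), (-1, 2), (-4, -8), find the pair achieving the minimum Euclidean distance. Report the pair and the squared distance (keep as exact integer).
Pair = ((2, 1), (-1, 2)); squared distance = 10

Compute all C(6, 2) = 15 pairwise squared distances (x_i − x_j)² + (y_i − y_j)². The minimum is 10, attained by the pair ((2, 1), (-1, 2)).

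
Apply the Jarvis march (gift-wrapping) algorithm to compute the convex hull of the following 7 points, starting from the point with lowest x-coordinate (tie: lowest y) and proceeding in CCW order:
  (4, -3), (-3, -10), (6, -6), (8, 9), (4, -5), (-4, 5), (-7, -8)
Hull (CCW) = [(-7, -8), (-3, -10), (6, -6), (8, 9), (-4, 5)]

Jarvis march: at each step, from the current hull vertex p, select the next vertex q as the point such that every other point lies strictly to the left of (or on) the directed line p → q. (Equivalently: for every other point r, the cross product (q − p) × (r − p) ≥ 0.)
Starting point (lowest x, tie lowest y): (-7, -8). Wrap until returning to start. Resulting hull: (-7, -8), (-3, -10), (6, -6), (8, 9), (-4, 5).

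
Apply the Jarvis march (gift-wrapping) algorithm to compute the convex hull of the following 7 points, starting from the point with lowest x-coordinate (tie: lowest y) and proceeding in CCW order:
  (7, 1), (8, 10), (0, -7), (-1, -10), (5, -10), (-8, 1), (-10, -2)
Hull (CCW) = [(-10, -2), (-1, -10), (5, -10), (7, 1), (8, 10), (-8, 1)]

Jarvis march: at each step, from the current hull vertex p, select the next vertex q as the point such that every other point lies strictly to the left of (or on) the directed line p → q. (Equivalently: for every other point r, the cross product (q − p) × (r − p) ≥ 0.)
Starting point (lowest x, tie lowest y): (-10, -2). Wrap until returning to start. Resulting hull: (-10, -2), (-1, -10), (5, -10), (7, 1), (8, 10), (-8, 1).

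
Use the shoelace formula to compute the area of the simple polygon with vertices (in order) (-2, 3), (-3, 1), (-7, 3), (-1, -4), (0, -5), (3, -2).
Area = 61/2

Shoelace formula: Area = (1/2) |Σ_i (x_i · y_{i+1} − x_{i+1} · y_i)| (indices mod n). Compute each cross term:
  (-2)(1) − (-3)(3) = 7
  (-3)(3) − (-7)(1) = -2
  (-7)(-4) − (-1)(3) = 31
  (-1)(-5) − (0)(-4) = 5
  (0)(-2) − (3)(-5) = 15
  (3)(3) − (-2)(-2) = 5
Sum = 61, so (signed) Area = 61/2 = 61/2, |Area| = 61/2.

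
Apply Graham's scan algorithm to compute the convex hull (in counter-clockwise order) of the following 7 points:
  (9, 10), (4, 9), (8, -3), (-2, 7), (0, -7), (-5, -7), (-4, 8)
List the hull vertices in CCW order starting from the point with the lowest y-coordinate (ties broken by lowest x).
Hull (CCW) = [(-5, -7), (0, -7), (8, -3), (9, 10), (-4, 8)]

Graham scan procedure:
  1. Find the pivot p₀ = point with lowest y (tie → lowest x): (-5, -7).
  2. Sort the remaining points by polar angle around p₀.
  3. Walk through sorted points, maintaining a stack; pop the top while the last three entries make a non-left turn (cross product ≤ 0).
  4. Final stack is the convex hull in CCW order: (-5, -7), (0, -7), (8, -3), (9, 10), (-4, 8).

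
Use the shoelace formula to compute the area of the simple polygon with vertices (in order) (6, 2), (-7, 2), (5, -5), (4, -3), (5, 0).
Area = 81/2

Shoelace formula: Area = (1/2) |Σ_i (x_i · y_{i+1} − x_{i+1} · y_i)| (indices mod n). Compute each cross term:
  (6)(2) − (-7)(2) = 26
  (-7)(-5) − (5)(2) = 25
  (5)(-3) − (4)(-5) = 5
  (4)(0) − (5)(-3) = 15
  (5)(2) − (6)(0) = 10
Sum = 81, so (signed) Area = 81/2 = 81/2, |Area| = 81/2.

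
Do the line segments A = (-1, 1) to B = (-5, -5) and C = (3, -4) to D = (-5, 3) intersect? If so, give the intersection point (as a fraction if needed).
Yes; intersection at (-31/19, 1/19) (t = 3/19 on AB, s = 11/19 on CD)

Parametrize AB as A + t(B − A) = (-1 + -4 t, 1 + -6 t) and CD as C + s(D − C) = (3 + -8 s, -4 + 7 s). Solve the linear system for (t, s). Determinant = 76 ≠ 0, so a unique intersection of the containing lines exists. Solution: t = 3/19, s = 11/19 — both in [0, 1], so the segments cross. Intersection point: (-31/19, 1/19).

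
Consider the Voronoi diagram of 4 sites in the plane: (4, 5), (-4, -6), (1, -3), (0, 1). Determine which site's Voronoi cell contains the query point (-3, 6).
Nearest site = (0, 1)

The Voronoi cell of site s contains exactly those query points closer to s than to any other site. Compute squared distances from q = (-3, 6) to each site:
  (0 − -3)² + (1 − 6)² = 34
  (4 − -3)² + (5 − 6)² = 50
  (1 − -3)² + (-3 − 6)² = 97
  (-4 − -3)² + (-6 − 6)² = 145
Minimum is attained by (0, 1), so q lies in its Voronoi cell.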